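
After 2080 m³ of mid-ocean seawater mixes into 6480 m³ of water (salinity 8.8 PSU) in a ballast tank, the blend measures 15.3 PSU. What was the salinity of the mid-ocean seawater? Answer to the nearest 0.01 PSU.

Salt balance: 6,480×8.8 + 2,080×S = 8,560×15.3
57,024 + 2,080·S = 130,968
S = (130,968 − 57,024) / 2,080 = 35.55 PSU

35.55 PSU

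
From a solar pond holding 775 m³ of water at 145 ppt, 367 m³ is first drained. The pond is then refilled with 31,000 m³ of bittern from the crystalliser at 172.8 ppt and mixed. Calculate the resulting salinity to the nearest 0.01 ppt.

172.44 ppt

Remaining after removal: 408 m³ at 145 ppt (salt = 59,160)
After addition: salt = 59,160 + 31,000×172.8 = 5,415,960; volume = 31,408 m³
S = 5,415,960 / 31,408 = 172.4389 ppt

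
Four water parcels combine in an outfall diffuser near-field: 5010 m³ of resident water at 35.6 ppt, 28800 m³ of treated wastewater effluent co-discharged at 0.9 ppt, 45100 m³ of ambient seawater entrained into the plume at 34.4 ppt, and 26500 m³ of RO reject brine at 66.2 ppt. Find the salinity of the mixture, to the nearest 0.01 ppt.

Salt balance:
salt = 5,010×35.6 + 28,800×0.9 + 45,100×34.4 + 26,500×66.2 = 178,356 + 25,920 + 1,551,440 + 1,754,300 = 3,510,016
volume = 5,010 + 28,800 + 45,100 + 26,500 = 105,410 m³
S = 3,510,016 / 105,410 = 33.2987 ppt

33.30 ppt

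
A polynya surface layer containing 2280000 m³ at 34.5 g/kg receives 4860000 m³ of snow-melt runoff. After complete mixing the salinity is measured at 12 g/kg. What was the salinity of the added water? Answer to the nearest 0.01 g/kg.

Salt balance: 2,280,000×34.5 + 4,860,000×S = 7,140,000×12
78,660,000 + 4,860,000·S = 85,680,000
S = (85,680,000 − 78,660,000) / 4,860,000 = 1.4444 g/kg

1.44 g/kg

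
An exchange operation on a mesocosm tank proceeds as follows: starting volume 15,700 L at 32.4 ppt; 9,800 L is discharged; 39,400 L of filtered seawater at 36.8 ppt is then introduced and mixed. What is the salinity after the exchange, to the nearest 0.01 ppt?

Remaining after removal: 5,900 L at 32.4 ppt (salt = 191,160)
After addition: salt = 191,160 + 39,400×36.8 = 1,641,080; volume = 45,300 L
S = 1,641,080 / 45,300 = 36.2269 ppt

36.23 ppt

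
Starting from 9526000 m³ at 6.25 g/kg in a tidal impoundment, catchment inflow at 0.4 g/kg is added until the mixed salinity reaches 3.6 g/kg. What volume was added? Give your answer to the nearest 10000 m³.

Salt balance: 9,526,000×6.25 + V×0.4 = (9,526,000+V)×3.6
59,537,500 + 0.4V = 34,293,600 + 3.6V
25,243,900 = 3.2V
V = 7,888,718.75 m³

7890000 m³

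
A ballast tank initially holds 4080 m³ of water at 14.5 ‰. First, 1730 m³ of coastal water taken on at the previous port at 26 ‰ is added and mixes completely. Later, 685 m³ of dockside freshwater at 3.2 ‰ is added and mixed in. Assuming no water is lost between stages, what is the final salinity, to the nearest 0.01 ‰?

16.37 ‰

Weighted by volume,
Initial salt = 4,080×14.5 = 59,160
After stage 1: salt = 59,160 + 1,730×26 = 104,140; volume = 5,810 m³; S = 17.924 ‰
After stage 2: salt = 104,140 + 685×3.2 = 106,332; volume = 6,495 m³
S = 106,332 / 6,495 = 16.3714 ‰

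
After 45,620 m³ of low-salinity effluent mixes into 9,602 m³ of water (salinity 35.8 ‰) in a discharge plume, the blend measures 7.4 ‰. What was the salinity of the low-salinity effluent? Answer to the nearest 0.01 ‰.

1.42 ‰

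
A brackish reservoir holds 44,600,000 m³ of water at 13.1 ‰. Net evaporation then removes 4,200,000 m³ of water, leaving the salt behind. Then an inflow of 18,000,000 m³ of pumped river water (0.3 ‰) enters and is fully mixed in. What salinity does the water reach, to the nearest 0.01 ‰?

After evaporation: salt = 44,600,000×13.1 = 584,260,000; volume = 44,600,000 − 4,200,000 = 40,400,000 m³
After mixing: salt = 584,260,000 + 18,000,000×0.3 = 589,660,000; volume = 40,400,000 + 18,000,000 = 58,400,000 m³
S = 589,660,000 / 58,400,000 = 10.0969 ‰

10.10 ‰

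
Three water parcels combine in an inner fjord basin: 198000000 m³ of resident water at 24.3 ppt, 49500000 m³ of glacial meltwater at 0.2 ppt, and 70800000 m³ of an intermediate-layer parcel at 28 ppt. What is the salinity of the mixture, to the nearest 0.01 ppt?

Weighted by volume,
salt = 198,000,000×24.3 + 49,500,000×0.2 + 70,800,000×28 = 4,811,400,000 + 9,900,000 + 1,982,400,000 = 6,803,700,000
volume = 198,000,000 + 49,500,000 + 70,800,000 = 318,300,000 m³
S = 6,803,700,000 / 318,300,000 = 21.3751 ppt

21.38 ppt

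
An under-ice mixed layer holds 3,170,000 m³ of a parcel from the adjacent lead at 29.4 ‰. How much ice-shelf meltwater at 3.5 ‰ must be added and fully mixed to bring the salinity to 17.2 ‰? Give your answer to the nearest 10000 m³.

Salt balance: 3,170,000×29.4 + V×3.5 = (3,170,000+V)×17.2
93,198,000 + 3.5V = 54,524,000 + 17.2V
38,674,000 = 13.7V
V = 2,822,919.71 m³

2820000 m³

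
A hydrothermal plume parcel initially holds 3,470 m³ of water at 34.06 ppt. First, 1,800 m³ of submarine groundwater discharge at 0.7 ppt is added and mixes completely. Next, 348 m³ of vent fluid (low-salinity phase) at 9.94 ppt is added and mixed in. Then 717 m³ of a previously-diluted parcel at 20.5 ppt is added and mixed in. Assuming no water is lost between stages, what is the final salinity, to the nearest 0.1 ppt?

21.7 ppt

Weighted by volume,
Initial salt = 3,470×34.06 = 118,188.2
After stage 1: salt = 118,188.2 + 1,800×0.7 = 119,448.2; volume = 5,270 m³; S = 22.666 ppt
After stage 2: salt = 119,448.2 + 348×9.94 = 122,907.32; volume = 5,618 m³; S = 21.877 ppt
After stage 3: salt = 122,907.32 + 717×20.5 = 137,605.82; volume = 6,335 m³
S = 137,605.82 / 6,335 = 21.7215 ppt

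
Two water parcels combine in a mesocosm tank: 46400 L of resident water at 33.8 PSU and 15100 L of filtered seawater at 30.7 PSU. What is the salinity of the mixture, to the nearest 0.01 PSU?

Mass of salt is conserved:
salt = 46,400×33.8 + 15,100×30.7 = 1,568,320 + 463,570 = 2,031,890
volume = 46,400 + 15,100 = 61,500 L
S = 2,031,890 / 61,500 = 33.0389 PSU

33.04 PSU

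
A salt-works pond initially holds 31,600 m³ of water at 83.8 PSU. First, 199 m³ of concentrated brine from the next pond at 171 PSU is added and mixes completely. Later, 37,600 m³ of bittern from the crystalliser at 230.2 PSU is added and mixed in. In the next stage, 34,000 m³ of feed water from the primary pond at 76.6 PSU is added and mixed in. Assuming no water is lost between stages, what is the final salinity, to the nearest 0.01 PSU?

134.84 PSU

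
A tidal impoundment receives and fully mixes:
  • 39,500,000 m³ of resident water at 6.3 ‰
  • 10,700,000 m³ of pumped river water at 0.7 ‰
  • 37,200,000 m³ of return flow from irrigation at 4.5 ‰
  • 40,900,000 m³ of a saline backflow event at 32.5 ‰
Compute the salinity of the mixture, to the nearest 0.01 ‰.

13.66 ‰

Mass of salt is conserved:
salt = 39,500,000×6.3 + 10,700,000×0.7 + 37,200,000×4.5 + 40,900,000×32.5 = 248,850,000 + 7,490,000 + 167,400,000 + 1,329,250,000 = 1,752,990,000
volume = 39,500,000 + 10,700,000 + 37,200,000 + 40,900,000 = 128,300,000 m³
S = 1,752,990,000 / 128,300,000 = 13.6632 ‰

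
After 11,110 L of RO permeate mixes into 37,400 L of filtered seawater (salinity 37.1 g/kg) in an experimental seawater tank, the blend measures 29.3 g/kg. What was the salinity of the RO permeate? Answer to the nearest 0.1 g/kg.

3.0 g/kg

Salt balance: 37,400×37.1 + 11,110×S = 48,510×29.3
1,387,540 + 11,110·S = 1,421,343
S = (1,421,343 − 1,387,540) / 11,110 = 3.0426 g/kg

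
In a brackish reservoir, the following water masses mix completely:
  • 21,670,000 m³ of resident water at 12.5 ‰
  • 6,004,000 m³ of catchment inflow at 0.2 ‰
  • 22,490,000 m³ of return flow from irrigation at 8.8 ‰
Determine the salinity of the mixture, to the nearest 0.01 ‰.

9.37 ‰

Weighted by volume,
salt = 21,670,000×12.5 + 6,004,000×0.2 + 22,490,000×8.8 = 270,875,000 + 1,200,800 + 197,912,000 = 469,987,800
volume = 21,670,000 + 6,004,000 + 22,490,000 = 50,164,000 m³
S = 469,987,800 / 50,164,000 = 9.369 ‰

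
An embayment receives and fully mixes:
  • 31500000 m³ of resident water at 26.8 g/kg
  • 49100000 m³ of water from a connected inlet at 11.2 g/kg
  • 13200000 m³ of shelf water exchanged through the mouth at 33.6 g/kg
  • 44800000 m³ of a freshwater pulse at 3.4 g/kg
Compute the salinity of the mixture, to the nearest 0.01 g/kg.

14.36 g/kg

Total salt / total volume:
salt = 31,500,000×26.8 + 49,100,000×11.2 + 13,200,000×33.6 + 44,800,000×3.4 = 844,200,000 + 549,920,000 + 443,520,000 + 152,320,000 = 1,989,960,000
volume = 31,500,000 + 49,100,000 + 13,200,000 + 44,800,000 = 138,600,000 m³
S = 1,989,960,000 / 138,600,000 = 14.3576 g/kg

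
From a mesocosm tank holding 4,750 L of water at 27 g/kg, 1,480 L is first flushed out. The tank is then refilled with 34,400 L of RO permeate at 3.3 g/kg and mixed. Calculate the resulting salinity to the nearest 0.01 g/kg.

Remaining after removal: 3,270 L at 27 g/kg (salt = 88,290)
After addition: salt = 88,290 + 34,400×3.3 = 201,810; volume = 37,670 L
S = 201,810 / 37,670 = 5.3573 g/kg

5.36 g/kg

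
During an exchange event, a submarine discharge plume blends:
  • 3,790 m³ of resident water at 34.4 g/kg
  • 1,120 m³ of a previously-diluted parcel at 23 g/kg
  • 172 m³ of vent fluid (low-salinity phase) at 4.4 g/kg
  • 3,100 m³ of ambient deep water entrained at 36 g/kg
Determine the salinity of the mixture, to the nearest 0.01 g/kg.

32.82 g/kg

Weighted by volume,
salt = 3,790×34.4 + 1,120×23 + 172×4.4 + 3,100×36 = 130,376 + 25,760 + 756.8 + 111,600 = 268,492.8
volume = 3,790 + 1,120 + 172 + 3,100 = 8,182 m³
S = 268,492.8 / 8,182 = 32.8151 g/kg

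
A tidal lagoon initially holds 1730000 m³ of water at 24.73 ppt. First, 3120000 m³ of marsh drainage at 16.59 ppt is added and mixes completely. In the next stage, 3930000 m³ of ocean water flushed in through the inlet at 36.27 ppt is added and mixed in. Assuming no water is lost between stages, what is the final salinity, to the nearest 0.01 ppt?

Mass of salt is conserved:
Initial salt = 1,730,000×24.73 = 42,782,900
After stage 1: salt = 42,782,900 + 3,120,000×16.59 = 94,543,700; volume = 4,850,000 m³; S = 19.494 ppt
After stage 2: salt = 94,543,700 + 3,930,000×36.27 = 237,084,800; volume = 8,780,000 m³
S = 237,084,800 / 8,780,000 = 27.0028 ppt

27.00 ppt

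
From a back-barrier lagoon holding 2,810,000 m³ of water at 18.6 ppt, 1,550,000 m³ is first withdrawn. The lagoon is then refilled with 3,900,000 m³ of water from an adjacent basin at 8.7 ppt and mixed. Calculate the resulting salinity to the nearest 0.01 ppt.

11.12 ppt

Remaining after removal: 1,260,000 m³ at 18.6 ppt (salt = 23,436,000)
After addition: salt = 23,436,000 + 3,900,000×8.7 = 57,366,000; volume = 5,160,000 m³
S = 57,366,000 / 5,160,000 = 11.1174 ppt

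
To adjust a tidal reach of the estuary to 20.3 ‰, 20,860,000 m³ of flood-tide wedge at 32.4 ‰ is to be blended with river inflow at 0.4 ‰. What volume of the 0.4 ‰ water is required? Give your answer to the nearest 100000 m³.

Salt balance: 20,860,000×32.4 + V×0.4 = (20,860,000+V)×20.3
675,864,000 + 0.4V = 423,458,000 + 20.3V
252,406,000 = 19.9V
V = 12,683,718.59 m³

12700000 m³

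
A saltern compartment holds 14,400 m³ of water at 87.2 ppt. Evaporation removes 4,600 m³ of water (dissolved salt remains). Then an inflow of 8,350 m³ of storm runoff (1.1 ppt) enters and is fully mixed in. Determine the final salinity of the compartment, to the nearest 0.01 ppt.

69.69 ppt

After evaporation: salt = 14,400×87.2 = 1,255,680; volume = 14,400 − 4,600 = 9,800 m³
After mixing: salt = 1,255,680 + 8,350×1.1 = 1,264,865; volume = 9,800 + 8,350 = 18,150 m³
S = 1,264,865 / 18,150 = 69.6895 ppt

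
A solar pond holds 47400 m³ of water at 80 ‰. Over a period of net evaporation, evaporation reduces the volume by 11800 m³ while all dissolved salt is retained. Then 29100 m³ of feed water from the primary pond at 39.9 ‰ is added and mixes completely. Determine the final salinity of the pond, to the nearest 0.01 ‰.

76.55 ‰

After evaporation: salt = 47,400×80 = 3,792,000; volume = 47,400 − 11,800 = 35,600 m³
After mixing: salt = 3,792,000 + 29,100×39.9 = 4,953,090; volume = 35,600 + 29,100 = 64,700 m³
S = 4,953,090 / 64,700 = 76.5547 ‰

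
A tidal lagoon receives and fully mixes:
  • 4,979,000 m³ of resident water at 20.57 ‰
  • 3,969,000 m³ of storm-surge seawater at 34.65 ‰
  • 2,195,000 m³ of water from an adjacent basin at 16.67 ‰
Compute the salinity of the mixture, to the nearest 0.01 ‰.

Weighted by volume,
salt = 4,979,000×20.57 + 3,969,000×34.65 + 2,195,000×16.67 = 102,418,030 + 137,525,850 + 36,590,650 = 276,534,530
volume = 4,979,000 + 3,969,000 + 2,195,000 = 11,143,000 m³
S = 276,534,530 / 11,143,000 = 24.8169 ‰

24.82 ‰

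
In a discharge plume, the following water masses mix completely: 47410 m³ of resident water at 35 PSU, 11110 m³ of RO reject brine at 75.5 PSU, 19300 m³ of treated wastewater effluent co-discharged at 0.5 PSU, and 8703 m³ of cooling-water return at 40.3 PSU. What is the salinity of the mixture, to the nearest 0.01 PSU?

33.04 PSU

Salt balance:
salt = 47,410×35 + 11,110×75.5 + 19,300×0.5 + 8,703×40.3 = 1,659,350 + 838,805 + 9,650 + 350,730.9 = 2,858,535.9
volume = 47,410 + 11,110 + 19,300 + 8,703 = 86,523 m³
S = 2,858,535.9 / 86,523 = 33.0379 PSU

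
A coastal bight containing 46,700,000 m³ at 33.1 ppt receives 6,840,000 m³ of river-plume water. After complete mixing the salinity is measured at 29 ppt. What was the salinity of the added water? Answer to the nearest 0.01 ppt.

Salt balance: 46,700,000×33.1 + 6,840,000×S = 53,540,000×29
1,545,770,000 + 6,840,000·S = 1,552,660,000
S = (1,552,660,000 − 1,545,770,000) / 6,840,000 = 1.0073 ppt

1.01 ppt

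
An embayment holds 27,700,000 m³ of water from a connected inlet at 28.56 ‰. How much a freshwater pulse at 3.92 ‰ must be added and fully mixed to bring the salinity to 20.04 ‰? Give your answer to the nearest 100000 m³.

Salt balance: 27,700,000×28.56 + V×3.92 = (27,700,000+V)×20.04
791,112,000 + 3.92V = 555,108,000 + 20.04V
236,004,000 = 16.12V
V = 14,640,446.65 m³

14600000 m³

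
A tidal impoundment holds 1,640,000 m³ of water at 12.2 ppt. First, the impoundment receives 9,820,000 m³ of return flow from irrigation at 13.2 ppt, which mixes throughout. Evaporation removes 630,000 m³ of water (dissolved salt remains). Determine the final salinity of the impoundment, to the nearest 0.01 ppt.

13.82 ppt

After mixing: salt = 1,640,000×12.2 + 9,820,000×13.2 = 149,632,000; volume = 11,460,000 m³
After evaporation: salt unchanged = 149,632,000; volume = 11,460,000 − 630,000 = 10,830,000 m³
S = 149,632,000 / 10,830,000 = 13.8164 ppt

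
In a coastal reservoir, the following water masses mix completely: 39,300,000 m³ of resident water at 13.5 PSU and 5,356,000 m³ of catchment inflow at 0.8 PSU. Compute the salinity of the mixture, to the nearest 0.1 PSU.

12.0 PSU

Weighted by volume,
salt = 39,300,000×13.5 + 5,356,000×0.8 = 530,550,000 + 4,284,800 = 534,834,800
volume = 39,300,000 + 5,356,000 = 44,656,000 m³
S = 534,834,800 / 44,656,000 = 11.977 PSU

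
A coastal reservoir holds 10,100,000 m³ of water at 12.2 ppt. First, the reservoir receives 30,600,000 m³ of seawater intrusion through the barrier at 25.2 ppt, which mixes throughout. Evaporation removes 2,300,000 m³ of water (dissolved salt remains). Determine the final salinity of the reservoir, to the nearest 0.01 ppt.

23.29 ppt

After mixing: salt = 10,100,000×12.2 + 30,600,000×25.2 = 894,340,000; volume = 40,700,000 m³
After evaporation: salt unchanged = 894,340,000; volume = 40,700,000 − 2,300,000 = 38,400,000 m³
S = 894,340,000 / 38,400,000 = 23.2901 ppt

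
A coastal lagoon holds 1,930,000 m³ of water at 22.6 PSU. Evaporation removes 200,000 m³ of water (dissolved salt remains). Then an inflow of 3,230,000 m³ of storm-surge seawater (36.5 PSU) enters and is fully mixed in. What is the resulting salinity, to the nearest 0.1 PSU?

After evaporation: salt = 1,930,000×22.6 = 43,618,000; volume = 1,930,000 − 200,000 = 1,730,000 m³
After mixing: salt = 43,618,000 + 3,230,000×36.5 = 161,513,000; volume = 1,730,000 + 3,230,000 = 4,960,000 m³
S = 161,513,000 / 4,960,000 = 32.5631 PSU

32.6 PSU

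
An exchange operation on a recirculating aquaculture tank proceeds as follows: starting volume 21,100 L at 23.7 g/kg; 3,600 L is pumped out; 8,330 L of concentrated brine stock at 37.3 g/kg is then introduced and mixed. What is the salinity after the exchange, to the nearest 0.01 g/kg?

Remaining after removal: 17,500 L at 23.7 g/kg (salt = 414,750)
After addition: salt = 414,750 + 8,330×37.3 = 725,459; volume = 25,830 L
S = 725,459 / 25,830 = 28.0859 g/kg

28.09 g/kg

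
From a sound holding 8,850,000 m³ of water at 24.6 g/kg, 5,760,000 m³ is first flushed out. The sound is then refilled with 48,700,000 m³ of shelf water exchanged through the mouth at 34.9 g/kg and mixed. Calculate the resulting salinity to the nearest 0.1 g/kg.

Remaining after removal: 3,090,000 m³ at 24.6 g/kg (salt = 76,014,000)
After addition: salt = 76,014,000 + 48,700,000×34.9 = 1,775,644,000; volume = 51,790,000 m³
S = 1,775,644,000 / 51,790,000 = 34.2855 g/kg

34.3 g/kg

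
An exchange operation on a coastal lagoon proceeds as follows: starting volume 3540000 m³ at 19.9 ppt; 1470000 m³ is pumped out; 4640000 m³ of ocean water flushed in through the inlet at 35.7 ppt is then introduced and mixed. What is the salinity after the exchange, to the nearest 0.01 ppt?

Remaining after removal: 2,070,000 m³ at 19.9 ppt (salt = 41,193,000)
After addition: salt = 41,193,000 + 4,640,000×35.7 = 206,841,000; volume = 6,710,000 m³
S = 206,841,000 / 6,710,000 = 30.8258 ppt

30.83 ppt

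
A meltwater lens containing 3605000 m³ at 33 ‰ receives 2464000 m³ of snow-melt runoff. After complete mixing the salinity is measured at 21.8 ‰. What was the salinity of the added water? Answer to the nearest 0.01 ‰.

Salt balance: 3,605,000×33 + 2,464,000×S = 6,069,000×21.8
118,965,000 + 2,464,000·S = 132,304,200
S = (132,304,200 − 118,965,000) / 2,464,000 = 5.4136 ‰

5.41 ‰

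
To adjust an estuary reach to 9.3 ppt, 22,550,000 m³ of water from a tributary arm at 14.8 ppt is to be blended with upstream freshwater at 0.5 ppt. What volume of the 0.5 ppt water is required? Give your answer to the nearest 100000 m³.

Salt balance: 22,550,000×14.8 + V×0.5 = (22,550,000+V)×9.3
333,740,000 + 0.5V = 209,715,000 + 9.3V
124,025,000 = 8.8V
V = 14,093,750 m³

14100000 m³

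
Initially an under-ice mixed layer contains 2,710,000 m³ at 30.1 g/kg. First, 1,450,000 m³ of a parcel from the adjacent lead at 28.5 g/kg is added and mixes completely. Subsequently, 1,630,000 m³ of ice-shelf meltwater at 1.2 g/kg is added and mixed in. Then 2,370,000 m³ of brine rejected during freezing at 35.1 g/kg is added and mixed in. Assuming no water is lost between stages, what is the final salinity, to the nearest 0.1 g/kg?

Salt balance:
Initial salt = 2,710,000×30.1 = 81,571,000
After stage 1: salt = 81,571,000 + 1,450,000×28.5 = 122,896,000; volume = 4,160,000 m³; S = 29.542 g/kg
After stage 2: salt = 122,896,000 + 1,630,000×1.2 = 124,852,000; volume = 5,790,000 m³; S = 21.563 g/kg
After stage 3: salt = 124,852,000 + 2,370,000×35.1 = 208,039,000; volume = 8,160,000 m³
S = 208,039,000 / 8,160,000 = 25.495 g/kg

25.5 g/kg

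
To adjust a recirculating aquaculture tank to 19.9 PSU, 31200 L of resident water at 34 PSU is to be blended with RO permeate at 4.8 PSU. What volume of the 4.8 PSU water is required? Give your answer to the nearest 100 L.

Salt balance: 31,200×34 + V×4.8 = (31,200+V)×19.9
1,060,800 + 4.8V = 620,880 + 19.9V
439,920 = 15.1V
V = 29,133.77 L

29100 L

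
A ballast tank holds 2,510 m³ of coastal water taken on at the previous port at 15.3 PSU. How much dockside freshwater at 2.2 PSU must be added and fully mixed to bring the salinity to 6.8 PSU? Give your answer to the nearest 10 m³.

4640 m³

Salt balance: 2,510×15.3 + V×2.2 = (2,510+V)×6.8
38,403 + 2.2V = 17,068 + 6.8V
21,335 = 4.6V
V = 4,638.04 m³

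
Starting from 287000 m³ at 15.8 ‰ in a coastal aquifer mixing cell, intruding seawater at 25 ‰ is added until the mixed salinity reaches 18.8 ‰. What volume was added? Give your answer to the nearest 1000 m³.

Salt balance: 287,000×15.8 + V×25 = (287,000+V)×18.8
4,534,600 + 25V = 5,395,600 + 18.8V
861,000 = 6.2V
V = 138,870.97 m³

139000 m³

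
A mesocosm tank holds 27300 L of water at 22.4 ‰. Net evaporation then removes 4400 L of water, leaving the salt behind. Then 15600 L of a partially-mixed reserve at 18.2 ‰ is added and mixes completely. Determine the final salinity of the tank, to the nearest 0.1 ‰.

After evaporation: salt = 27,300×22.4 = 611,520; volume = 27,300 − 4,400 = 22,900 L
After mixing: salt = 611,520 + 15,600×18.2 = 895,440; volume = 22,900 + 15,600 = 38,500 L
S = 895,440 / 38,500 = 23.2582 ‰

23.3 ‰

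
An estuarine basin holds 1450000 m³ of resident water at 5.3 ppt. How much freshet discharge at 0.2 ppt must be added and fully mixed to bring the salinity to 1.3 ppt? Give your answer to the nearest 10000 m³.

5270000 m³

Salt balance: 1,450,000×5.3 + V×0.2 = (1,450,000+V)×1.3
7,685,000 + 0.2V = 1,885,000 + 1.3V
5,800,000 = 1.1V
V = 5,272,727.27 m³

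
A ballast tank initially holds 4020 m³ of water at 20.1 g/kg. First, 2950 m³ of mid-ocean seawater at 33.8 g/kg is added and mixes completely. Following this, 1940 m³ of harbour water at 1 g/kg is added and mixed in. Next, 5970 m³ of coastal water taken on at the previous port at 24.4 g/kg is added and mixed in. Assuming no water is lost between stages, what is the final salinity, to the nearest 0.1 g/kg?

Salt balance:
Initial salt = 4,020×20.1 = 80,802
After stage 1: salt = 80,802 + 2,950×33.8 = 180,512; volume = 6,970 m³; S = 25.898 g/kg
After stage 2: salt = 180,512 + 1,940×1 = 182,452; volume = 8,910 m³; S = 20.477 g/kg
After stage 3: salt = 182,452 + 5,970×24.4 = 328,120; volume = 14,880 m³
S = 328,120 / 14,880 = 22.0511 g/kg

22.1 g/kg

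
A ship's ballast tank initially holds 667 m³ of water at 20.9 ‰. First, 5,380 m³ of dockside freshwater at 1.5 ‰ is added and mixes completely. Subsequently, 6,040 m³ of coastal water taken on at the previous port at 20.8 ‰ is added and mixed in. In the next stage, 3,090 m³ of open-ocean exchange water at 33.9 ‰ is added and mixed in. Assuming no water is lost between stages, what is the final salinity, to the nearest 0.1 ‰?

16.6 ‰

Total salt / total volume:
Initial salt = 667×20.9 = 13,940.3
After stage 1: salt = 13,940.3 + 5,380×1.5 = 22,010.3; volume = 6,047 m³; S = 3.64 ‰
After stage 2: salt = 22,010.3 + 6,040×20.8 = 147,642.3; volume = 12,087 m³; S = 12.215 ‰
After stage 3: salt = 147,642.3 + 3,090×33.9 = 252,393.3; volume = 15,177 m³
S = 252,393.3 / 15,177 = 16.63 ‰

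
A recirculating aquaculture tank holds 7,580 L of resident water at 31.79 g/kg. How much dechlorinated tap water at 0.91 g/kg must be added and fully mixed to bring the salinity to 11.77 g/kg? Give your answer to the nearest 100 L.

14000 L

Salt balance: 7,580×31.79 + V×0.91 = (7,580+V)×11.77
240,968.2 + 0.91V = 89,216.6 + 11.77V
151,751.6 = 10.86V
V = 13,973.44 L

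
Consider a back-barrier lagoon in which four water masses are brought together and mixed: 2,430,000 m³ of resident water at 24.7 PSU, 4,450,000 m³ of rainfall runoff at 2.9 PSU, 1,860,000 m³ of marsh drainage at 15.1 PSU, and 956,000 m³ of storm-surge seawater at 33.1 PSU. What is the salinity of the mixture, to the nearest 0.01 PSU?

13.68 PSU

Salt balance:
salt = 2,430,000×24.7 + 4,450,000×2.9 + 1,860,000×15.1 + 956,000×33.1 = 60,021,000 + 12,905,000 + 28,086,000 + 31,643,600 = 132,655,600
volume = 2,430,000 + 4,450,000 + 1,860,000 + 956,000 = 9,696,000 m³
S = 132,655,600 / 9,696,000 = 13.6815 PSU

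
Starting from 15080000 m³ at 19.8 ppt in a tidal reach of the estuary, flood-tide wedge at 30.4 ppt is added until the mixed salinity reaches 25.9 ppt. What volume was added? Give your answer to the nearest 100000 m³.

Salt balance: 15,080,000×19.8 + V×30.4 = (15,080,000+V)×25.9
298,584,000 + 30.4V = 390,572,000 + 25.9V
91,988,000 = 4.5V
V = 20,441,777.78 m³

20400000 m³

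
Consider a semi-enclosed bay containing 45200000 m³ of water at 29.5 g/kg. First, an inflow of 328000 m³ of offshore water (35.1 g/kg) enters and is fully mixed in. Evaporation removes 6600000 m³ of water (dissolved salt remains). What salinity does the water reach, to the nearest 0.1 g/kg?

After mixing: salt = 45,200,000×29.5 + 328,000×35.1 = 1,344,912,800; volume = 45,528,000 m³
After evaporation: salt unchanged = 1,344,912,800; volume = 45,528,000 − 6,600,000 = 38,928,000 m³
S = 1,344,912,800 / 38,928,000 = 34.5487 g/kg

34.5 g/kg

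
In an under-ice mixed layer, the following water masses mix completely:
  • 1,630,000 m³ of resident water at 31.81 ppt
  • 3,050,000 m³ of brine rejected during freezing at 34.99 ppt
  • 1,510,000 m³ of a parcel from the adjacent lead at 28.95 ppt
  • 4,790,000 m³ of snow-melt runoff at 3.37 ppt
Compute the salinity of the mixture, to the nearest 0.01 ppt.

19.89 ppt

Conserving salt mass:
salt = 1,630,000×31.81 + 3,050,000×34.99 + 1,510,000×28.95 + 4,790,000×3.37 = 51,850,300 + 106,719,500 + 43,714,500 + 16,142,300 = 218,426,600
volume = 1,630,000 + 3,050,000 + 1,510,000 + 4,790,000 = 10,980,000 m³
S = 218,426,600 / 10,980,000 = 19.8931 ppt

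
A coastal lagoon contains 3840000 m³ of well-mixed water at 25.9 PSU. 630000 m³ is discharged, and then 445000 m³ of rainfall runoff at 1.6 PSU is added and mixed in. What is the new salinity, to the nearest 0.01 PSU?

22.94 PSU

Remaining after removal: 3,210,000 m³ at 25.9 PSU (salt = 83,139,000)
After addition: salt = 83,139,000 + 445,000×1.6 = 83,851,000; volume = 3,655,000 m³
S = 83,851,000 / 3,655,000 = 22.9415 PSU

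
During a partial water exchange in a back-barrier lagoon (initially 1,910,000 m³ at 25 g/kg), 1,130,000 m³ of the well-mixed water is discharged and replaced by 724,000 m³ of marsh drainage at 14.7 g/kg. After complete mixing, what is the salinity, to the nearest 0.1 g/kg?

20.0 g/kg

Remaining after removal: 780,000 m³ at 25 g/kg (salt = 19,500,000)
After addition: salt = 19,500,000 + 724,000×14.7 = 30,142,800; volume = 1,504,000 m³
S = 30,142,800 / 1,504,000 = 20.0418 g/kg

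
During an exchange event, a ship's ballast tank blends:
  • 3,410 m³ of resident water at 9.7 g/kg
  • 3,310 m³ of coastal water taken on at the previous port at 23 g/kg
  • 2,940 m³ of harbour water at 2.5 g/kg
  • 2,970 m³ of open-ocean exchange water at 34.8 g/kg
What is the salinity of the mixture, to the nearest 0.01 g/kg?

Mass of salt is conserved:
salt = 3,410×9.7 + 3,310×23 + 2,940×2.5 + 2,970×34.8 = 33,077 + 76,130 + 7,350 + 103,356 = 219,913
volume = 3,410 + 3,310 + 2,940 + 2,970 = 12,630 m³
S = 219,913 / 12,630 = 17.412 g/kg

17.41 g/kg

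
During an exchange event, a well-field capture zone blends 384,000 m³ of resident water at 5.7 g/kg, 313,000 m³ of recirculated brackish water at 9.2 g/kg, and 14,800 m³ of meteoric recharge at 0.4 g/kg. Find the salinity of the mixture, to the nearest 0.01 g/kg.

Salt balance:
salt = 384,000×5.7 + 313,000×9.2 + 14,800×0.4 = 2,188,800 + 2,879,600 + 5,920 = 5,074,320
volume = 384,000 + 313,000 + 14,800 = 711,800 m³
S = 5,074,320 / 711,800 = 7.1289 g/kg

7.13 g/kg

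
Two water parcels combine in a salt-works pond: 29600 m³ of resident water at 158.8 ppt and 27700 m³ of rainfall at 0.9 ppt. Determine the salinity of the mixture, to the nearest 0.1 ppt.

By conservation of dissolved salt,
salt = 29,600×158.8 + 27,700×0.9 = 4,700,480 + 24,930 = 4,725,410
volume = 29,600 + 27,700 = 57,300 m³
S = 4,725,410 / 57,300 = 82.468 ppt

82.5 ppt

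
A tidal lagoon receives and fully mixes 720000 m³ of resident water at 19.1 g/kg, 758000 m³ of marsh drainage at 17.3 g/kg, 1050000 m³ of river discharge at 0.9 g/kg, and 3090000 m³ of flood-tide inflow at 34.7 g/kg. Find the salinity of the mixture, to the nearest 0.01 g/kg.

Mass of salt is conserved:
salt = 720,000×19.1 + 758,000×17.3 + 1,050,000×0.9 + 3,090,000×34.7 = 13,752,000 + 13,113,400 + 945,000 + 107,223,000 = 135,033,400
volume = 720,000 + 758,000 + 1,050,000 + 3,090,000 = 5,618,000 m³
S = 135,033,400 / 5,618,000 = 24.0358 g/kg

24.04 g/kg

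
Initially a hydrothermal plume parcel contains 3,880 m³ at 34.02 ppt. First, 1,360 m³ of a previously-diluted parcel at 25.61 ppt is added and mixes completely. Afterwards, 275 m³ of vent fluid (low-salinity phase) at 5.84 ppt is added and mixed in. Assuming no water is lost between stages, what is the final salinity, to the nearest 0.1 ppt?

Salt balance:
Initial salt = 3,880×34.02 = 131,997.6
After stage 1: salt = 131,997.6 + 1,360×25.61 = 166,827.2; volume = 5,240 m³; S = 31.837 ppt
After stage 2: salt = 166,827.2 + 275×5.84 = 168,433.2; volume = 5,515 m³
S = 168,433.2 / 5,515 = 30.5409 ppt

30.5 ppt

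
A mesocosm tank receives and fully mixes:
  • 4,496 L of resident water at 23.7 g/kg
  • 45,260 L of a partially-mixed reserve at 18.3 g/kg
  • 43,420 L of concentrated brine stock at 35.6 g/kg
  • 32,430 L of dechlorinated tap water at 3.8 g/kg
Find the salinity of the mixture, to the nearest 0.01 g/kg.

Mass of salt is conserved:
salt = 4,496×23.7 + 45,260×18.3 + 43,420×35.6 + 32,430×3.8 = 106,555.2 + 828,258 + 1,545,752 + 123,234 = 2,603,799.2
volume = 4,496 + 45,260 + 43,420 + 32,430 = 125,606 L
S = 2,603,799.2 / 125,606 = 20.7299 g/kg

20.73 g/kg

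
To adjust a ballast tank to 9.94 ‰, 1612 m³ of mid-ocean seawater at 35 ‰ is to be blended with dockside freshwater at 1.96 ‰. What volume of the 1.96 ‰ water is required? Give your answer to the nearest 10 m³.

Salt balance: 1,612×35 + V×1.96 = (1,612+V)×9.94
56,420 + 1.96V = 16,023.28 + 9.94V
40,396.72 = 7.98V
V = 5,062.25 m³

5060 m³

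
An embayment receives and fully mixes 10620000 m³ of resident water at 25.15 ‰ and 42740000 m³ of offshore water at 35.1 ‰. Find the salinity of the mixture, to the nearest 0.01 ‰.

33.12 ‰

Conserving salt mass:
salt = 10,620,000×25.15 + 42,740,000×35.1 = 267,093,000 + 1,500,174,000 = 1,767,267,000
volume = 10,620,000 + 42,740,000 = 53,360,000 m³
S = 1,767,267,000 / 53,360,000 = 33.1197 ‰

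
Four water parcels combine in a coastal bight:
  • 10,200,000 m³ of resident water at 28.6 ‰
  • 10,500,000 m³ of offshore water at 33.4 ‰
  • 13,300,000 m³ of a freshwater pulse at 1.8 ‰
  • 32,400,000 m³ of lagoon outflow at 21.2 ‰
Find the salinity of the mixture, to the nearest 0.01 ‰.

20.38 ‰

Mass of salt is conserved:
salt = 10,200,000×28.6 + 10,500,000×33.4 + 13,300,000×1.8 + 32,400,000×21.2 = 291,720,000 + 350,700,000 + 23,940,000 + 686,880,000 = 1,353,240,000
volume = 10,200,000 + 10,500,000 + 13,300,000 + 32,400,000 = 66,400,000 m³
S = 1,353,240,000 / 66,400,000 = 20.3801 ‰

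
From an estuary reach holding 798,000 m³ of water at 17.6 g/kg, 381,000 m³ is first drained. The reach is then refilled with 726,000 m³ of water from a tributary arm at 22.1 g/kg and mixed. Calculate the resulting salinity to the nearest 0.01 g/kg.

20.46 g/kg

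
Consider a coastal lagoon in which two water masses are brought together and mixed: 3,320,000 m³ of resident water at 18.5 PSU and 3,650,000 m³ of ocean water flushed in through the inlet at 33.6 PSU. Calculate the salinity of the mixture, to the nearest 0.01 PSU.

By conservation of dissolved salt,
salt = 3,320,000×18.5 + 3,650,000×33.6 = 61,420,000 + 122,640,000 = 184,060,000
volume = 3,320,000 + 3,650,000 = 6,970,000 m³
S = 184,060,000 / 6,970,000 = 26.4075 PSU

26.41 PSU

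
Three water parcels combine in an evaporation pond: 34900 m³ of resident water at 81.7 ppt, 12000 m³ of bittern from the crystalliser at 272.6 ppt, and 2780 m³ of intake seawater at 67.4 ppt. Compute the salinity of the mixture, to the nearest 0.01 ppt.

127.01 ppt

Salt balance:
salt = 34,900×81.7 + 12,000×272.6 + 2,780×67.4 = 2,851,330 + 3,271,200 + 187,372 = 6,309,902
volume = 34,900 + 12,000 + 2,780 = 49,680 m³
S = 6,309,902 / 49,680 = 127.0109 ppt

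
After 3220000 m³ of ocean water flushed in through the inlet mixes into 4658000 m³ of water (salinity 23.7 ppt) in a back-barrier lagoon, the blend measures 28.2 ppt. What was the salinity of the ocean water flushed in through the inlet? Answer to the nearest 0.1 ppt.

34.7 ppt

Salt balance: 4,658,000×23.7 + 3,220,000×S = 7,878,000×28.2
110,394,600 + 3,220,000·S = 222,159,600
S = (222,159,600 − 110,394,600) / 3,220,000 = 34.7096 ppt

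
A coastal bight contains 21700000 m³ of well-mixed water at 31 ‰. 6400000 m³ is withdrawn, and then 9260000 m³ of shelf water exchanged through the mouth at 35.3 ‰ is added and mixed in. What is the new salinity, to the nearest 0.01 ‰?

Remaining after removal: 15,300,000 m³ at 31 ‰ (salt = 474,300,000)
After addition: salt = 474,300,000 + 9,260,000×35.3 = 801,178,000; volume = 24,560,000 m³
S = 801,178,000 / 24,560,000 = 32.6213 ‰

32.62 ‰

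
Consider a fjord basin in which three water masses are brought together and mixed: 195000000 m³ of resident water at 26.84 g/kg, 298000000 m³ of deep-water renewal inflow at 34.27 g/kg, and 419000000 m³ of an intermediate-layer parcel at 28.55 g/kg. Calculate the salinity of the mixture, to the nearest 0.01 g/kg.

30.05 g/kg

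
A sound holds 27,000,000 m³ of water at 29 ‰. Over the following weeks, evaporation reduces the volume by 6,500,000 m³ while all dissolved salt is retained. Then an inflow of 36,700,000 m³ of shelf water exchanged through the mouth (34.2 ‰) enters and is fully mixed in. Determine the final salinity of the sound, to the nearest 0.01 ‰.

35.63 ‰

After evaporation: salt = 27,000,000×29 = 783,000,000; volume = 27,000,000 − 6,500,000 = 20,500,000 m³
After mixing: salt = 783,000,000 + 36,700,000×34.2 = 2,038,140,000; volume = 20,500,000 + 36,700,000 = 57,200,000 m³
S = 2,038,140,000 / 57,200,000 = 35.6318 ‰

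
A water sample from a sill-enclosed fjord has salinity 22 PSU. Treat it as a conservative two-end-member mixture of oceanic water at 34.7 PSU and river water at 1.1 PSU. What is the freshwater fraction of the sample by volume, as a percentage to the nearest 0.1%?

37.8%

Let f be the freshwater fraction. Salt balance per unit volume:
f×1.1 + (1−f)×34.7 = 22
f = (34.7 − 22) / (34.7 − 1.1) = 12.7/33.6 = 0.378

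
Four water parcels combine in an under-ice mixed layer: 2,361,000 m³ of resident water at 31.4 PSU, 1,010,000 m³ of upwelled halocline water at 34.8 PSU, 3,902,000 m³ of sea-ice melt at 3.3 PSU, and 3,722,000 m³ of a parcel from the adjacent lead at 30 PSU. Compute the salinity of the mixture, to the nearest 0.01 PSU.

Salt balance:
salt = 2,361,000×31.4 + 1,010,000×34.8 + 3,902,000×3.3 + 3,722,000×30 = 74,135,400 + 35,148,000 + 12,876,600 + 111,660,000 = 233,820,000
volume = 2,361,000 + 1,010,000 + 3,902,000 + 3,722,000 = 10,995,000 m³
S = 233,820,000 / 10,995,000 = 21.266 PSU

21.27 PSU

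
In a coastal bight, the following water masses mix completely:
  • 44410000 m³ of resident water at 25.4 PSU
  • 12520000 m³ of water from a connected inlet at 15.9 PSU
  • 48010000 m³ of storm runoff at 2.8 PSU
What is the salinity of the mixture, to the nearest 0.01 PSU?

13.93 PSU

Conserving salt mass:
salt = 44,410,000×25.4 + 12,520,000×15.9 + 48,010,000×2.8 = 1,128,014,000 + 199,068,000 + 134,428,000 = 1,461,510,000
volume = 44,410,000 + 12,520,000 + 48,010,000 = 104,940,000 m³
S = 1,461,510,000 / 104,940,000 = 13.9271 PSU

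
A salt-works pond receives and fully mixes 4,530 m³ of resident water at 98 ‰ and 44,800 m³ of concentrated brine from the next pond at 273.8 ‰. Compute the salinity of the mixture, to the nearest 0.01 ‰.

257.66 ‰

Total salt / total volume:
salt = 4,530×98 + 44,800×273.8 = 443,940 + 12,266,240 = 12,710,180
volume = 4,530 + 44,800 = 49,330 m³
S = 12,710,180 / 49,330 = 257.6562 ‰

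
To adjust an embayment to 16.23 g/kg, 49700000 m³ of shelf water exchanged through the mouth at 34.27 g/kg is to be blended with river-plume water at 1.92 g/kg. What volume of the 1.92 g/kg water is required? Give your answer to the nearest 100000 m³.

62700000 m³

Salt balance: 49,700,000×34.27 + V×1.92 = (49,700,000+V)×16.23
1,703,219,000 + 1.92V = 806,631,000 + 16.23V
896,588,000 = 14.31V
V = 62,654,647.1 m³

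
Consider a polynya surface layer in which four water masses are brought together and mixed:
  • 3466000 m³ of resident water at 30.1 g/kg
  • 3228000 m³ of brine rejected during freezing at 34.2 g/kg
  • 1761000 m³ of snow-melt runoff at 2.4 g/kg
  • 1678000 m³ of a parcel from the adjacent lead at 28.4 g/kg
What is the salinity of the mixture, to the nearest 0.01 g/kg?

26.31 g/kg

By conservation of dissolved salt,
salt = 3,466,000×30.1 + 3,228,000×34.2 + 1,761,000×2.4 + 1,678,000×28.4 = 104,326,600 + 110,397,600 + 4,226,400 + 47,655,200 = 266,605,800
volume = 3,466,000 + 3,228,000 + 1,761,000 + 1,678,000 = 10,133,000 m³
S = 266,605,800 / 10,133,000 = 26.3106 g/kg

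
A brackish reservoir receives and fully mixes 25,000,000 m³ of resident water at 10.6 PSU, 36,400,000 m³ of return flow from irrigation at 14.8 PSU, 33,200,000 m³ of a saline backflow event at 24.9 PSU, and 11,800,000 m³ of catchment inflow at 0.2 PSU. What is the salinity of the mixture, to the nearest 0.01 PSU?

15.35 PSU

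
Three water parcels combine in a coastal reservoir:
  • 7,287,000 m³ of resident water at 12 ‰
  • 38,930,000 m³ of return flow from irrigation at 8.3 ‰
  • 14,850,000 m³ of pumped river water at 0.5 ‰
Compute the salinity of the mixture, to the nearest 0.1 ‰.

6.8 ‰

Total salt / total volume:
salt = 7,287,000×12 + 38,930,000×8.3 + 14,850,000×0.5 = 87,444,000 + 323,119,000 + 7,425,000 = 417,988,000
volume = 7,287,000 + 38,930,000 + 14,850,000 = 61,067,000 m³
S = 417,988,000 / 61,067,000 = 6.845 ‰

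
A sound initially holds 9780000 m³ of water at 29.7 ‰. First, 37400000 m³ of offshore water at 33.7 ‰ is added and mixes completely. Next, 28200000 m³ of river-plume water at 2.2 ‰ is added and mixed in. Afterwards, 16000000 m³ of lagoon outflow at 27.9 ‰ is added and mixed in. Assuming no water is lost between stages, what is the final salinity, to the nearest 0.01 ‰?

22.54 ‰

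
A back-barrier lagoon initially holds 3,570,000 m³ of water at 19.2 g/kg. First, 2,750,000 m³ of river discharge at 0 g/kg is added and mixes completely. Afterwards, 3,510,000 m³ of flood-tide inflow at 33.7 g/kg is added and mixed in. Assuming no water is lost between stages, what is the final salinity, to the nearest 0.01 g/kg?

19.01 g/kg

Mass of salt is conserved:
Initial salt = 3,570,000×19.2 = 68,544,000
After stage 1: salt = 68,544,000 + 2,750,000×0 = 68,544,000; volume = 6,320,000 m³; S = 10.846 g/kg
After stage 2: salt = 68,544,000 + 3,510,000×33.7 = 186,831,000; volume = 9,830,000 m³
S = 186,831,000 / 9,830,000 = 19.0062 g/kg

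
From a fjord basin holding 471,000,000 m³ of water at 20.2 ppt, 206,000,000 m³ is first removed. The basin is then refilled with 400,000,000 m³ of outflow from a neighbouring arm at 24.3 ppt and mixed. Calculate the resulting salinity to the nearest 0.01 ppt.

Remaining after removal: 265,000,000 m³ at 20.2 ppt (salt = 5,353,000,000)
After addition: salt = 5,353,000,000 + 400,000,000×24.3 = 15,073,000,000; volume = 665,000,000 m³
S = 15,073,000,000 / 665,000,000 = 22.6662 ppt

22.67 ppt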